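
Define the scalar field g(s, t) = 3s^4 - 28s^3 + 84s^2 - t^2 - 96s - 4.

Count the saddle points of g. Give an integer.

2

g separates as a function of s plus a function of t, so ∇g=0 decouples.
∂g/∂s = 12(s - 4)(s - 2)(s - 1) = 0 at s ∈ {1, 2, 4}; ∂g/∂t = -2t = 0 at t ∈ {0}.
The Hessian is diagonal: diag(g_ss, g_tt). Second derivatives: g_ss(1)=36, g_ss(2)=-24, g_ss(4)=72; g_tt(0)=-2.
Saddle points occur where the two diagonal entries have opposite signs: (1, 0), (4, 0). Count: 2.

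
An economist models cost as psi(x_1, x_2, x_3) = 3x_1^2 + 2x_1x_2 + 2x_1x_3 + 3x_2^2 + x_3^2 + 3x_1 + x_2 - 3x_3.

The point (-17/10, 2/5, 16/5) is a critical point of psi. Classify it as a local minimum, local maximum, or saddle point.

The Hessian is constant: H = [[6, 2, 2], [2, 6, 0], [2, 0, 2]].
Leading principal minors: Δ₁ = 6, Δ₂ = 32, Δ₃ = 40.
All leading minors are positive, so H is positive definite: a local minimum.

local minimum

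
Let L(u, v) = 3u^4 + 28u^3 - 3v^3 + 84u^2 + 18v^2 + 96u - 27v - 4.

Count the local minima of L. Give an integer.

L separates as a function of u plus a function of v, so ∇L=0 decouples.
∂L/∂u = 12(u + 1)(u + 2)(u + 4) = 0 at u ∈ {-4, -2, -1}; ∂L/∂v = -9(v - 3)(v - 1) = 0 at v ∈ {1, 3}.
The Hessian is diagonal: diag(L_uu, L_vv). Second derivatives: L_uu(-4)=72, L_uu(-2)=-24, L_uu(-1)=36; L_vv(1)=18, L_vv(3)=-18.
Local minima occur where both diagonal entries positive: (-4, 1), (-1, 1). Count: 2.

2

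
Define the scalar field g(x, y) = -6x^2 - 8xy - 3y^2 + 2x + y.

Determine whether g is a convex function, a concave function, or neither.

concave

g is quadratic, so its Hessian is the constant matrix H = [[-12, -8], [-8, -6]].
det(H) = 8, tr(H) = -18.
det(H) > 0 and tr(H) < 0, so H is negative definite everywhere: concave.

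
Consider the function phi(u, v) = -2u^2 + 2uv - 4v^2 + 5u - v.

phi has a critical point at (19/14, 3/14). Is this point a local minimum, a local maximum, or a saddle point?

local maximum

The Hessian of phi is constant: H = [[-4, 2], [2, -8]].
det(H) = (-4)·(-8) − 2² = 28.
det(H) > 0 and tr(H) = -12 < 0, so H is negative definite and the point is a local maximum.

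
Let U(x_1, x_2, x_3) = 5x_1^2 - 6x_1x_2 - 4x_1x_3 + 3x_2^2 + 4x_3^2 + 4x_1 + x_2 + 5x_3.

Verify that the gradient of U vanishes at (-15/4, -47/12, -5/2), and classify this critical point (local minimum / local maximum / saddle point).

∇U = (10x_1 - 6x_2 - 4x_3 + 4, -6x_1 + 6x_2 + 1, -4x_1 + 8x_3 + 5); substituting (-15/4, -47/12, -5/2) gives ∇U = (0, 0, 0), so (-15/4, -47/12, -5/2) is indeed a critical point.
The Hessian is constant: H = [[10, -6, -4], [-6, 6, 0], [-4, 0, 8]].
Leading principal minors: Δ₁ = 10, Δ₂ = 24, Δ₃ = 96.
All leading minors are positive, so H is positive definite: a local minimum.

local minimum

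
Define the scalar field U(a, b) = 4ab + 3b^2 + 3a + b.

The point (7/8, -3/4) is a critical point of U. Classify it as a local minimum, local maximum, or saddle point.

saddle point

The Hessian of U is constant: H = [[0, 4], [4, 6]].
det(H) = 0·6 − 4² = -16.
Since det(H) < 0, H is indefinite and the critical point is a saddle point.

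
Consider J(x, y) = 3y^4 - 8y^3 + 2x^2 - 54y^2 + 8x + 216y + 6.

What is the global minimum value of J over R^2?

J(x,y) separates as P(x) + Q(y) + 6, so its minimum is min P + min Q + 6.
P'(x) = 4x + 8 vanishes at x ∈ {-2}; Q'(y) = 12(y - 3)(y - 2)(y + 3) vanishes at y ∈ {-3, 2, 3}.
Local minima of P (where P''>0): P(-2)=-8. Local minima of Q: Q(-3)=-675, Q(3)=189.
So the global minimum of J is P(-2) + Q(-3) + 6 = -8 − 675 + 6 = -677, attained at (-2, -3).

-677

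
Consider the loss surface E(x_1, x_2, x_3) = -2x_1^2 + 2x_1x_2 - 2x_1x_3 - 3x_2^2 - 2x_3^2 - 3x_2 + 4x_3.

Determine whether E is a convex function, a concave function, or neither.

concave

E is quadratic, so its Hessian is the constant matrix H = [[-4, 2, -2], [2, -6, 0], [-2, 0, -4]].
Leading principal minors: -4, 20, -56.
Signs alternate −, +, − ⇒ H ≺ 0 ⇒ concave.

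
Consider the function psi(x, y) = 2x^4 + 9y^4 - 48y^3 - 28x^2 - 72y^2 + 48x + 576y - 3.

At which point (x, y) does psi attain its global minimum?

psi(x,y) separates as P(x) + Q(y) − 3, so its minimum is min P + min Q − 3.
P'(x) = 8(x - 2)(x - 1)(x + 3) vanishes at x ∈ {-3, 1, 2}; Q'(y) = 36(y - 4)(y - 2)(y + 2) vanishes at y ∈ {-2, 2, 4}.
Local minima of P (where P''>0): P(-3)=-234, P(2)=16. Local minima of Q: Q(-2)=-912, Q(4)=384.
So the global minimum of psi is P(-3) + Q(-2) − 3 = -234 − 912 − 3 = -1149, attained at (-3, -2).

(-3, -2)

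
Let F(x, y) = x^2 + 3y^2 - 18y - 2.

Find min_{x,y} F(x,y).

F(x,y) separates as P(x) + Q(y) − 2, so its minimum is min P + min Q − 2.
P'(x) = 2x vanishes at x ∈ {0}; Q'(y) = 6y - 18 vanishes at y ∈ {3}.
Local minima of P (where P''>0): P(0)=0. Local minima of Q: Q(3)=-27.
So the global minimum of F is P(0) + Q(3) − 2 = 0 − 27 − 2 = -29, attained at (0, 3).

-29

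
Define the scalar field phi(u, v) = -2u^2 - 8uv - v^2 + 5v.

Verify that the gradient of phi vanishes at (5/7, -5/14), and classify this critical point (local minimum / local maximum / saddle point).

∇phi = (-4u - 8v, -8u - 2v + 5); substituting (5/7, -5/14) gives ∇phi = (0, 0), so (5/7, -5/14) is indeed a critical point.
The Hessian of phi is constant: H = [[-4, -8], [-8, -2]].
det(H) = (-4)·(-2) − (-8)² = -56.
Since det(H) < 0, H is indefinite and the critical point is a saddle point.

saddle point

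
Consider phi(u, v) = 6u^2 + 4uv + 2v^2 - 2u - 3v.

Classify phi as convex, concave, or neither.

convex

phi is quadratic, so its Hessian is the constant matrix H = [[12, 4], [4, 4]].
det(H) = 32, tr(H) = 16.
det(H) > 0 and tr(H) > 0, so H is positive definite everywhere: convex.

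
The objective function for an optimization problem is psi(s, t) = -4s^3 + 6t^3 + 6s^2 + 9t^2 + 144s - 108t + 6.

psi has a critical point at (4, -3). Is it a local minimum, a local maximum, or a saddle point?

local maximum

The mixed partial ∂²psi/∂s∂t is 0, so the Hessian at any point is diag(psi_ss, psi_tt) = diag(12(-2s + 1), 18(2t + 1)).
At (4, -3): H = diag(-84, -90).
Both eigenvalues are negative, so H is negative definite: a local maximum.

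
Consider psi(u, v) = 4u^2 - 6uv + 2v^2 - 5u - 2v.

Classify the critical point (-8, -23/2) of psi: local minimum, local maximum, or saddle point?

The Hessian of psi is constant: H = [[8, -6], [-6, 4]].
det(H) = 8·4 − (-6)² = -4.
Since det(H) < 0, H is indefinite and the critical point is a saddle point.

saddle point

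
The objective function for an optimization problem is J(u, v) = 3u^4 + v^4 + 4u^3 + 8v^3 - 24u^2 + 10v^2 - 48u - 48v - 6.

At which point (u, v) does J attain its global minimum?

J(u,v) separates as P(u) + Q(v) − 6, so its minimum is min P + min Q − 6.
P'(u) = 12(u - 2)(u + 1)(u + 2) vanishes at u ∈ {-2, -1, 2}; Q'(v) = 4(v - 1)(v + 3)(v + 4) vanishes at v ∈ {-4, -3, 1}.
Local minima of P (where P''>0): P(-2)=16, P(2)=-112. Local minima of Q: Q(-4)=96, Q(1)=-29.
So the global minimum of J is P(2) + Q(1) − 6 = -112 − 29 − 6 = -147, attained at (2, 1).

(2, 1)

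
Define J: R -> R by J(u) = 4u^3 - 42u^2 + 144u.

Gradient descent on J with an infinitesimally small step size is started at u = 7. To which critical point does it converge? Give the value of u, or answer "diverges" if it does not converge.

J'(u) = 12(u - 4)(u - 3), so J'(7) = 144.
Gradient descent moves in the -J' direction, i.e. u is decreasing.
The nearest critical point in that direction is u = 4, where J'' = 12 > 0 (a local minimum). The iterate converges there.

4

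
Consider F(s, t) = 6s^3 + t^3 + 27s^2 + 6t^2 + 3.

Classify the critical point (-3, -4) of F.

local maximum

The mixed partial ∂²F/∂s∂t is 0, so the Hessian at any point is diag(F_ss, F_tt) = diag(18(2s + 3), 6(t + 2)).
At (-3, -4): H = diag(-54, -12).
Both eigenvalues are negative, so H is negative definite: a local maximum.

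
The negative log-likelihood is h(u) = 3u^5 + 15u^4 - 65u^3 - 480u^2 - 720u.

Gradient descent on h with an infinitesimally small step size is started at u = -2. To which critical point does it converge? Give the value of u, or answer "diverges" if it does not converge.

-3

h'(u) = 15(u - 4)(u + 1)(u + 3)(u + 4), so h'(-2) = 180.
Gradient descent moves in the -h' direction, i.e. u is decreasing.
The nearest critical point in that direction is u = -3, where h'' = 210 > 0 (a local minimum). The iterate converges there.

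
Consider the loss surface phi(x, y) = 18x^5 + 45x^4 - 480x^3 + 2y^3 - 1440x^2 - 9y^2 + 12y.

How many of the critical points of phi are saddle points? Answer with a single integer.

phi separates as a function of x plus a function of y, so ∇phi=0 decouples.
∂phi/∂x = 90x(x - 4)(x + 2)(x + 4) = 0 at x ∈ {-4, -2, 0, 4}; ∂phi/∂y = 6(y - 2)(y - 1) = 0 at y ∈ {1, 2}.
The Hessian is diagonal: diag(phi_xx, phi_yy). Second derivatives: phi_xx(-4)=-5760, phi_xx(-2)=2160, phi_xx(0)=-2880, phi_xx(4)=17280; phi_yy(1)=-6, phi_yy(2)=6.
Saddle points occur where the two diagonal entries have opposite signs: (-4, 2), (-2, 1), (0, 2), (4, 1). Count: 4.

4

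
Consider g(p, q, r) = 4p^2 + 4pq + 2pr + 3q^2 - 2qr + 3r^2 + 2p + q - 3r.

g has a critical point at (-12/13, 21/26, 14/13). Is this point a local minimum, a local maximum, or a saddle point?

local minimum

The Hessian is constant: H = [[8, 4, 2], [4, 6, -2], [2, -2, 6]].
Leading principal minors: Δ₁ = 8, Δ₂ = 32, Δ₃ = 104.
All leading minors are positive, so H is positive definite: a local minimum.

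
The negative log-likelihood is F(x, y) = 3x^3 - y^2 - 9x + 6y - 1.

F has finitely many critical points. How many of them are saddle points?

1

F separates as a function of x plus a function of y, so ∇F=0 decouples.
∂F/∂x = 9(x - 1)(x + 1) = 0 at x ∈ {-1, 1}; ∂F/∂y = -2(y - 3) = 0 at y ∈ {3}.
The Hessian is diagonal: diag(F_xx, F_yy). Second derivatives: F_xx(-1)=-18, F_xx(1)=18; F_yy(3)=-2.
Saddle points occur where the two diagonal entries have opposite signs: (1, 3). Count: 1.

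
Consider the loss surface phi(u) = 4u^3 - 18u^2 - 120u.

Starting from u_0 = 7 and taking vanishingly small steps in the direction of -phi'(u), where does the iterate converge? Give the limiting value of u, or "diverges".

phi'(u) = 12(u - 5)(u + 2), so phi'(7) = 216.
Gradient descent moves in the -phi' direction, i.e. u is decreasing.
The nearest critical point in that direction is u = 5, where phi'' = 84 > 0 (a local minimum). The iterate converges there.

5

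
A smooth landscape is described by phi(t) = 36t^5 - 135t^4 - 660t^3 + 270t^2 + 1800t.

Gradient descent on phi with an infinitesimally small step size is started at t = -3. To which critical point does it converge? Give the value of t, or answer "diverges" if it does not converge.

diverges

phi'(t) = 180(t - 5)(t - 1)(t + 1)(t + 2), so phi'(-3) = 11520.
Gradient descent moves in the -phi' direction, i.e. t is decreasing.
There is no critical point below t=-3, and phi' keeps the same sign, so the iterate runs off to −∞.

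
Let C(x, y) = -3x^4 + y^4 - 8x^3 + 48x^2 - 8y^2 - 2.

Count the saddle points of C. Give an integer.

C separates as a function of x plus a function of y, so ∇C=0 decouples.
∂C/∂x = -12x(x - 2)(x + 4) = 0 at x ∈ {-4, 0, 2}; ∂C/∂y = 4y(y - 2)(y + 2) = 0 at y ∈ {-2, 0, 2}.
The Hessian is diagonal: diag(C_xx, C_yy). Second derivatives: C_xx(-4)=-288, C_xx(0)=96, C_xx(2)=-144; C_yy(-2)=32, C_yy(0)=-16, C_yy(2)=32.
Saddle points occur where the two diagonal entries have opposite signs: (-4, -2), (-4, 2), (0, 0), (2, -2), (2, 2). Count: 5.

5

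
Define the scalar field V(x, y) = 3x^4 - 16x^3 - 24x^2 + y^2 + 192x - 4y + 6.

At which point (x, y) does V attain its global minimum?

V(x,y) separates as P(x) + Q(y) + 6, so its minimum is min P + min Q + 6.
P'(x) = 12(x - 4)(x - 2)(x + 2) vanishes at x ∈ {-2, 2, 4}; Q'(y) = 2y - 4 vanishes at y ∈ {2}.
Local minima of P (where P''>0): P(-2)=-304, P(4)=128. Local minima of Q: Q(2)=-4.
So the global minimum of V is P(-2) + Q(2) + 6 = -304 − 4 + 6 = -302, attained at (-2, 2).

(-2, 2)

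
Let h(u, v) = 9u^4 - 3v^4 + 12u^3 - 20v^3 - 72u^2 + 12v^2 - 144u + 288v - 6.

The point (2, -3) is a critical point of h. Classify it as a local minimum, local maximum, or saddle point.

local minimum

The mixed partial ∂²h/∂u∂v is 0, so the Hessian at any point is diag(h_uu, h_vv) = diag(36(3u^2 + 2u - 4), 12(-3v^2 - 10v + 2)).
At (2, -3): H = diag(432, 60).
Both eigenvalues are positive, so H is positive definite: a local minimum.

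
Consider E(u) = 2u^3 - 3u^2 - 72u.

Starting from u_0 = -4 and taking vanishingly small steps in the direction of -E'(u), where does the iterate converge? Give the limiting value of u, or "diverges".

diverges

E'(u) = 6(u - 4)(u + 3), so E'(-4) = 48.
Gradient descent moves in the -E' direction, i.e. u is decreasing.
There is no critical point below u=-4, and E' keeps the same sign, so the iterate runs off to −∞.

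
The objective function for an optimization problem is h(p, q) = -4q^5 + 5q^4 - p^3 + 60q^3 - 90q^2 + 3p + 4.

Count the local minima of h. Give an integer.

2

h separates as a function of p plus a function of q, so ∇h=0 decouples.
∂h/∂p = -3(p - 1)(p + 1) = 0 at p ∈ {-1, 1}; ∂h/∂q = -20q(q - 3)(q - 1)(q + 3) = 0 at q ∈ {-3, 0, 1, 3}.
The Hessian is diagonal: diag(h_pp, h_qq). Second derivatives: h_pp(-1)=6, h_pp(1)=-6; h_qq(-3)=1440, h_qq(0)=-180, h_qq(1)=160, h_qq(3)=-720.
Local minima occur where both diagonal entries positive: (-1, -3), (-1, 1). Count: 2.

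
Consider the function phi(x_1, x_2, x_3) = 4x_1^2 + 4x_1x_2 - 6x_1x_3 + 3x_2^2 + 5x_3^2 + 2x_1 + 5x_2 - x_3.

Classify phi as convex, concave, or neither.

phi is quadratic, so its Hessian is the constant matrix H = [[8, 4, -6], [4, 6, 0], [-6, 0, 10]].
Leading principal minors: 8, 32, 104.
All positive ⇒ H ≻ 0 ⇒ convex.

convex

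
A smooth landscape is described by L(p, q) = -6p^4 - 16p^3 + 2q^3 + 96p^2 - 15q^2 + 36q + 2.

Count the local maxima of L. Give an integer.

2

L separates as a function of p plus a function of q, so ∇L=0 decouples.
∂L/∂p = -24p(p - 2)(p + 4) = 0 at p ∈ {-4, 0, 2}; ∂L/∂q = 6(q - 3)(q - 2) = 0 at q ∈ {2, 3}.
The Hessian is diagonal: diag(L_pp, L_qq). Second derivatives: L_pp(-4)=-576, L_pp(0)=192, L_pp(2)=-288; L_qq(2)=-6, L_qq(3)=6.
Local maxima occur where both diagonal entries negative: (-4, 2), (2, 2). Count: 2.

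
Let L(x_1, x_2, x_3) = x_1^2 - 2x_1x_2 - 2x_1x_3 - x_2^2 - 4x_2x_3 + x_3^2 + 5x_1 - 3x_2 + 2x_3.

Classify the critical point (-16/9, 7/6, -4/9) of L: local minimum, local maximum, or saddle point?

The Hessian is constant: H = [[2, -2, -2], [-2, -2, -4], [-2, -4, 2]].
Leading principal minors: Δ₁ = 2, Δ₂ = -8, Δ₃ = -72.
The minors fit neither the all-positive nor the alternating-sign pattern, so H is indefinite: a saddle point.

saddle point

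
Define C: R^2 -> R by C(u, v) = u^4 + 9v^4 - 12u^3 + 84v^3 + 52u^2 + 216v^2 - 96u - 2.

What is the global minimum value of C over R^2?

-66

C(u,v) separates as P(u) + Q(v) − 2, so its minimum is min P + min Q − 2.
P'(u) = 4(u - 4)(u - 3)(u - 2) vanishes at u ∈ {2, 3, 4}; Q'(v) = 36v(v + 3)(v + 4) vanishes at v ∈ {-4, -3, 0}.
Local minima of P (where P''>0): P(2)=-64, P(4)=-64. Local minima of Q: Q(-4)=384, Q(0)=0.
So the global minimum of C is P(2) + Q(0) − 2 = -64 + 0 − 2 = -66, attained at (2, 0).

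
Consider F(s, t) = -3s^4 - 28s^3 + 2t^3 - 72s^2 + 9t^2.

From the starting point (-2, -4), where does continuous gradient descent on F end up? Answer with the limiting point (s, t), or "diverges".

diverges

F is separable, so gradient descent decouples: s follows -∂F/∂s, t follows -∂F/∂t.
∂F/∂s = -12s(s + 3)(s + 4); at s=-2 this is 48, so s decreases.
∂F/∂t = 6t(t + 3); at t=-4 this is 24, so t decreases.
The t-coordinate has no critical point in that direction and runs off to infinity.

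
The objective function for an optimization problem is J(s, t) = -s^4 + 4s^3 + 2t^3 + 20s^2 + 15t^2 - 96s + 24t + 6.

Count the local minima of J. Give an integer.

1

J separates as a function of s plus a function of t, so ∇J=0 decouples.
∂J/∂s = -4(s - 4)(s - 2)(s + 3) = 0 at s ∈ {-3, 2, 4}; ∂J/∂t = 6(t + 1)(t + 4) = 0 at t ∈ {-4, -1}.
The Hessian is diagonal: diag(J_ss, J_tt). Second derivatives: J_ss(-3)=-140, J_ss(2)=40, J_ss(4)=-56; J_tt(-4)=-18, J_tt(-1)=18.
Local minima occur where both diagonal entries positive: (2, -1). Count: 1.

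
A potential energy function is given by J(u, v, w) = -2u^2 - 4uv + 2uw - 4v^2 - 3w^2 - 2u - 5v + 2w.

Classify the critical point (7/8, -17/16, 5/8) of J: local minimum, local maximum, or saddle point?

The Hessian is constant: H = [[-4, -4, 2], [-4, -8, 0], [2, 0, -6]].
Leading principal minors: Δ₁ = -4, Δ₂ = 16, Δ₃ = -64.
The minors alternate sign starting negative (−, +, −), so H is negative definite: a local maximum.

local maximum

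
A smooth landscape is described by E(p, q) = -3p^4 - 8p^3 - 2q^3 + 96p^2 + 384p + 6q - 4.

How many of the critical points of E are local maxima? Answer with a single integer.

E separates as a function of p plus a function of q, so ∇E=0 decouples.
∂E/∂p = -12(p - 4)(p + 2)(p + 4) = 0 at p ∈ {-4, -2, 4}; ∂E/∂q = -6(q - 1)(q + 1) = 0 at q ∈ {-1, 1}.
The Hessian is diagonal: diag(E_pp, E_qq). Second derivatives: E_pp(-4)=-192, E_pp(-2)=144, E_pp(4)=-576; E_qq(-1)=12, E_qq(1)=-12.
Local maxima occur where both diagonal entries negative: (-4, 1), (4, 1). Count: 2.

2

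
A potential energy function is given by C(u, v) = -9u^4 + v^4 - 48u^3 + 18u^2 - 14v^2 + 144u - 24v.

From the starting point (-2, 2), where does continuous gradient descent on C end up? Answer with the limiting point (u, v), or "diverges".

(-1, 3)

C is separable, so gradient descent decouples: u follows -∂C/∂u, v follows -∂C/∂v.
∂C/∂u = -36(u - 1)(u + 1)(u + 4); at u=-2 this is -216, so u increases.
∂C/∂v = 4(v - 3)(v + 1)(v + 2); at v=2 this is -48, so v increases.
u converges to its nearest critical value -1 (a local min of the u-part); v converges to 3. The iterate converges to (-1, 3).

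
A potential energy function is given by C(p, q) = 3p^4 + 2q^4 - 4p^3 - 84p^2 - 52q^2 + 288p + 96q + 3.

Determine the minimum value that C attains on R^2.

C(p,q) separates as A(p) + B(q) + 3, so its minimum is min A + min B + 3.
A'(p) = 12(p - 3)(p - 2)(p + 4) vanishes at p ∈ {-4, 2, 3}; B'(q) = 8(q - 3)(q - 1)(q + 4) vanishes at q ∈ {-4, 1, 3}.
Local minima of A (where A''>0): A(-4)=-1472, A(3)=243. Local minima of B: B(-4)=-704, B(3)=-18.
So the global minimum of C is A(-4) + B(-4) + 3 = -1472 − 704 + 3 = -2173, attained at (-4, -4).

-2173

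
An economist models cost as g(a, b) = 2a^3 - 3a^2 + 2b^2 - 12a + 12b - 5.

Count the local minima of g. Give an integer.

1

g separates as a function of a plus a function of b, so ∇g=0 decouples.
∂g/∂a = 6(a - 2)(a + 1) = 0 at a ∈ {-1, 2}; ∂g/∂b = 4(b + 3) = 0 at b ∈ {-3}.
The Hessian is diagonal: diag(g_aa, g_bb). Second derivatives: g_aa(-1)=-18, g_aa(2)=18; g_bb(-3)=4.
Local minima occur where both diagonal entries positive: (2, -3). Count: 1.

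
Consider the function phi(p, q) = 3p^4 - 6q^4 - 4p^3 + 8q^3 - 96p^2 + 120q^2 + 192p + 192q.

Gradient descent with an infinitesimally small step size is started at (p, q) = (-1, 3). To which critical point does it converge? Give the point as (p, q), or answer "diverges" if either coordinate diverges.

(-4, -1)

phi is separable, so gradient descent decouples: p follows -∂phi/∂p, q follows -∂phi/∂q.
∂phi/∂p = 12(p - 4)(p - 1)(p + 4); at p=-1 this is 360, so p decreases.
∂phi/∂q = -24(q - 4)(q + 1)(q + 2); at q=3 this is 480, so q decreases.
p converges to its nearest critical value -4 (a local min of the p-part); q converges to -1. The iterate converges to (-4, -1).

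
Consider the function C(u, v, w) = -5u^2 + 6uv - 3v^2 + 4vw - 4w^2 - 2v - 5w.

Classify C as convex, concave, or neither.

concave

C is quadratic, so its Hessian is the constant matrix H = [[-10, 6, 0], [6, -6, 4], [0, 4, -8]].
Leading principal minors: -10, 24, -32.
Signs alternate −, +, − ⇒ H ≺ 0 ⇒ concave.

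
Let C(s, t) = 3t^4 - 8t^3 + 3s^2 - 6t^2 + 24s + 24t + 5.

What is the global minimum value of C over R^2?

-62

C(s,t) separates as P(s) + Q(t) + 5, so its minimum is min P + min Q + 5.
P'(s) = 6s + 24 vanishes at s ∈ {-4}; Q'(t) = 12(t - 2)(t - 1)(t + 1) vanishes at t ∈ {-1, 1, 2}.
Local minima of P (where P''>0): P(-4)=-48. Local minima of Q: Q(-1)=-19, Q(2)=8.
So the global minimum of C is P(-4) + Q(-1) + 5 = -48 − 19 + 5 = -62, attained at (-4, -1).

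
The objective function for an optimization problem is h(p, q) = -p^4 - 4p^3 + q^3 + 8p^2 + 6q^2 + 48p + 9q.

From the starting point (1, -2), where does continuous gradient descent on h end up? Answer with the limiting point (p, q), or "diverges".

h is separable, so gradient descent decouples: p follows -∂h/∂p, q follows -∂h/∂q.
∂h/∂p = -4(p - 2)(p + 2)(p + 3); at p=1 this is 48, so p decreases.
∂h/∂q = 3(q + 1)(q + 3); at q=-2 this is -3, so q increases.
p converges to its nearest critical value -2 (a local min of the p-part); q converges to -1. The iterate converges to (-2, -1).

(-2, -1)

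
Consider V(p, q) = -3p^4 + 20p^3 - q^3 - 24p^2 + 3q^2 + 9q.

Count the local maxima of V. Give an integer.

2

V separates as a function of p plus a function of q, so ∇V=0 decouples.
∂V/∂p = -12p(p - 4)(p - 1) = 0 at p ∈ {0, 1, 4}; ∂V/∂q = -3(q - 3)(q + 1) = 0 at q ∈ {-1, 3}.
The Hessian is diagonal: diag(V_pp, V_qq). Second derivatives: V_pp(0)=-48, V_pp(1)=36, V_pp(4)=-144; V_qq(-1)=12, V_qq(3)=-12.
Local maxima occur where both diagonal entries negative: (0, 3), (4, 3). Count: 2.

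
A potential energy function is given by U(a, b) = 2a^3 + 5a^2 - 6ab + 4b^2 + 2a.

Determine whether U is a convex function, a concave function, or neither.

The term 2a^3 is cubic, so the Hessian is not constant.
∂²U/∂a² = 12a + 10, which takes both signs as a varies (negative for sufficiently negative a). A diagonal entry of the Hessian changing sign means the Hessian is neither positive- nor negative-semidefinite on all of R^2.

neither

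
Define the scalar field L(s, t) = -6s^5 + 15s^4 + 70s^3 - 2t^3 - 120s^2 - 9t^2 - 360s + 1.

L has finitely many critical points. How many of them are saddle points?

L separates as a function of s plus a function of t, so ∇L=0 decouples.
∂L/∂s = -30(s - 3)(s - 2)(s + 1)(s + 2) = 0 at s ∈ {-2, -1, 2, 3}; ∂L/∂t = -6t(t + 3) = 0 at t ∈ {-3, 0}.
The Hessian is diagonal: diag(L_ss, L_tt). Second derivatives: L_ss(-2)=600, L_ss(-1)=-360, L_ss(2)=360, L_ss(3)=-600; L_tt(-3)=18, L_tt(0)=-18.
Saddle points occur where the two diagonal entries have opposite signs: (-2, 0), (-1, -3), (2, 0), (3, -3). Count: 4.

4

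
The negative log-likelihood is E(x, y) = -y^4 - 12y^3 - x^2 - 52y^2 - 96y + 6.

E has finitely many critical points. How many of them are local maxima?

E separates as a function of x plus a function of y, so ∇E=0 decouples.
∂E/∂x = -2x = 0 at x ∈ {0}; ∂E/∂y = -4(y + 2)(y + 3)(y + 4) = 0 at y ∈ {-4, -3, -2}.
The Hessian is diagonal: diag(E_xx, E_yy). Second derivatives: E_xx(0)=-2; E_yy(-4)=-8, E_yy(-3)=4, E_yy(-2)=-8.
Local maxima occur where both diagonal entries negative: (0, -4), (0, -2). Count: 2.

2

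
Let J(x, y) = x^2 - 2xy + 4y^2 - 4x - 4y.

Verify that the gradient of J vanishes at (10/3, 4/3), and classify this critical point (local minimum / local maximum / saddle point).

∇J = (2x - 2y - 4, -2x + 8y - 4); substituting (10/3, 4/3) gives ∇J = (0, 0), so (10/3, 4/3) is indeed a critical point.
The Hessian of J is constant: H = [[2, -2], [-2, 8]].
det(H) = 2·8 − (-2)² = 12.
det(H) > 0 and tr(H) = 10 > 0, so H is positive definite and the point is a local minimum.

local minimum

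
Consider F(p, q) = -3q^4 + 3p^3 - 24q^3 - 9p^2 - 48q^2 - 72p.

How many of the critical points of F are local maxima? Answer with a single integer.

2

F separates as a function of p plus a function of q, so ∇F=0 decouples.
∂F/∂p = 9(p - 4)(p + 2) = 0 at p ∈ {-2, 4}; ∂F/∂q = -12q(q + 2)(q + 4) = 0 at q ∈ {-4, -2, 0}.
The Hessian is diagonal: diag(F_pp, F_qq). Second derivatives: F_pp(-2)=-54, F_pp(4)=54; F_qq(-4)=-96, F_qq(-2)=48, F_qq(0)=-96.
Local maxima occur where both diagonal entries negative: (-2, -4), (-2, 0). Count: 2.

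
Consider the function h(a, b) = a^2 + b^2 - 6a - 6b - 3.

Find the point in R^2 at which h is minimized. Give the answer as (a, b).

h(a,b) separates as P(a) + Q(b) − 3, so its minimum is min P + min Q − 3.
P'(a) = 2a - 6 vanishes at a ∈ {3}; Q'(b) = 2b - 6 vanishes at b ∈ {3}.
Local minima of P (where P''>0): P(3)=-9. Local minima of Q: Q(3)=-9.
So the global minimum of h is P(3) + Q(3) − 3 = -9 − 9 − 3 = -21, attained at (3, 3).

(3, 3)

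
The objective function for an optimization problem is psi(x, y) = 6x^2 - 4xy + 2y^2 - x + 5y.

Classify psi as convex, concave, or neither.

convex

psi is quadratic, so its Hessian is the constant matrix H = [[12, -4], [-4, 4]].
det(H) = 32, tr(H) = 16.
det(H) > 0 and tr(H) > 0, so H is positive definite everywhere: convex.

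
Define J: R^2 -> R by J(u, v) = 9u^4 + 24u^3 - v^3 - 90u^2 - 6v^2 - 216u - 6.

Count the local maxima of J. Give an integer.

J separates as a function of u plus a function of v, so ∇J=0 decouples.
∂J/∂u = 36(u - 2)(u + 1)(u + 3) = 0 at u ∈ {-3, -1, 2}; ∂J/∂v = -3v(v + 4) = 0 at v ∈ {-4, 0}.
The Hessian is diagonal: diag(J_uu, J_vv). Second derivatives: J_uu(-3)=360, J_uu(-1)=-216, J_uu(2)=540; J_vv(-4)=12, J_vv(0)=-12.
Local maxima occur where both diagonal entries negative: (-1, 0). Count: 1.

1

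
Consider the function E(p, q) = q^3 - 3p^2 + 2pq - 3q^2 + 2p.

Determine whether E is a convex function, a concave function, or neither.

The term q^3 is cubic, so the Hessian is not constant.
∂²E/∂q² = 6q - 6, which takes both signs as q varies (negative for sufficiently negative q). A diagonal entry of the Hessian changing sign means the Hessian is neither positive- nor negative-semidefinite on all of R^2.

neither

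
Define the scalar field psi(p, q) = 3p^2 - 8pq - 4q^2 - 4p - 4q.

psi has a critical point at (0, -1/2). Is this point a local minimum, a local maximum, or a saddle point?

saddle point

The Hessian of psi is constant: H = [[6, -8], [-8, -8]].
det(H) = 6·(-8) − (-8)² = -112.
Since det(H) < 0, H is indefinite and the critical point is a saddle point.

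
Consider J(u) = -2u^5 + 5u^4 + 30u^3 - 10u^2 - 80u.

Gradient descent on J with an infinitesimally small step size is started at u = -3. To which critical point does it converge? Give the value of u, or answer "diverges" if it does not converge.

J'(u) = -10(u - 4)(u - 1)(u + 1)(u + 2), so J'(-3) = -560.
Gradient descent moves in the -J' direction, i.e. u is increasing.
The nearest critical point in that direction is u = -2, where J'' = 180 > 0 (a local minimum). The iterate converges there.

-2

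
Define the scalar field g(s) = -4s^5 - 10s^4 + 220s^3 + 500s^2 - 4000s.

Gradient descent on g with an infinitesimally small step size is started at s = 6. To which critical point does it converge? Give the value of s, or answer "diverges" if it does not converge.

diverges

g'(s) = -20(s - 5)(s - 2)(s + 4)(s + 5), so g'(6) = -8800.
Gradient descent moves in the -g' direction, i.e. s is increasing.
There is no critical point above s=6, and g' keeps the same sign, so the iterate runs off to +∞.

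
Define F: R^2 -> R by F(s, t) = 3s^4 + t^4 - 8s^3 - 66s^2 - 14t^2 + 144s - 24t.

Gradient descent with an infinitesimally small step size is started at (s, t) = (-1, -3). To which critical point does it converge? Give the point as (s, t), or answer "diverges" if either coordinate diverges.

(-3, -2)

F is separable, so gradient descent decouples: s follows -∂F/∂s, t follows -∂F/∂t.
∂F/∂s = 12(s - 4)(s - 1)(s + 3); at s=-1 this is 240, so s decreases.
∂F/∂t = 4(t - 3)(t + 1)(t + 2); at t=-3 this is -48, so t increases.
s converges to its nearest critical value -3 (a local min of the s-part); t converges to -2. The iterate converges to (-3, -2).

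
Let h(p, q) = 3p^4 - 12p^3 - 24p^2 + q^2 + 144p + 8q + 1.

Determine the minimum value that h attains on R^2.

-255

h(p,q) separates as A(p) + B(q) + 1, so its minimum is min A + min B + 1.
A'(p) = 12(p - 3)(p - 2)(p + 2) vanishes at p ∈ {-2, 2, 3}; B'(q) = 2q + 8 vanishes at q ∈ {-4}.
Local minima of A (where A''>0): A(-2)=-240, A(3)=135. Local minima of B: B(-4)=-16.
So the global minimum of h is A(-2) + B(-4) + 1 = -240 − 16 + 1 = -255, attained at (-2, -4).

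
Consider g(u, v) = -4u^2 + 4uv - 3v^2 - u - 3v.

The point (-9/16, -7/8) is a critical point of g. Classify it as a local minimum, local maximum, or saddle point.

The Hessian of g is constant: H = [[-8, 4], [4, -6]].
det(H) = (-8)·(-6) − 4² = 32.
det(H) > 0 and tr(H) = -14 < 0, so H is negative definite and the point is a local maximum.

local maximum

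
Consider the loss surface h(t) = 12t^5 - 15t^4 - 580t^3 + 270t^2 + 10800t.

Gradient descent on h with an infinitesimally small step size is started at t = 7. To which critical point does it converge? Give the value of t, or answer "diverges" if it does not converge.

h'(t) = 60(t - 5)(t - 3)(t + 3)(t + 4), so h'(7) = 52800.
Gradient descent moves in the -h' direction, i.e. t is decreasing.
The nearest critical point in that direction is t = 5, where h'' = 8640 > 0 (a local minimum). The iterate converges there.

5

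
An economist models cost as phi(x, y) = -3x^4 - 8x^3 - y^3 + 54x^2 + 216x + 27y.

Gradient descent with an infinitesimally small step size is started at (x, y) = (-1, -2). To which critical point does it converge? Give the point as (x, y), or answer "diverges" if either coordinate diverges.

phi is separable, so gradient descent decouples: x follows -∂phi/∂x, y follows -∂phi/∂y.
∂phi/∂x = -12(x - 3)(x + 2)(x + 3); at x=-1 this is 96, so x decreases.
∂phi/∂y = -3(y - 3)(y + 3); at y=-2 this is 15, so y decreases.
x converges to its nearest critical value -2 (a local min of the x-part); y converges to -3. The iterate converges to (-2, -3).

(-2, -3)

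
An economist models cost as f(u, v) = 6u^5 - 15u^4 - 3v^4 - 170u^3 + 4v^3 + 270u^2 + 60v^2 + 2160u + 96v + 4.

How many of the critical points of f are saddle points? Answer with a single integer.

6

f separates as a function of u plus a function of v, so ∇f=0 decouples.
∂f/∂u = 30(u - 4)(u - 3)(u + 2)(u + 3) = 0 at u ∈ {-3, -2, 3, 4}; ∂f/∂v = -12(v - 4)(v + 1)(v + 2) = 0 at v ∈ {-2, -1, 4}.
The Hessian is diagonal: diag(f_uu, f_vv). Second derivatives: f_uu(-3)=-1260, f_uu(-2)=900, f_uu(3)=-900, f_uu(4)=1260; f_vv(-2)=-72, f_vv(-1)=60, f_vv(4)=-360.
Saddle points occur where the two diagonal entries have opposite signs: (-3, -1), (-2, -2), (-2, 4), (3, -1), (4, -2), (4, 4). Count: 6.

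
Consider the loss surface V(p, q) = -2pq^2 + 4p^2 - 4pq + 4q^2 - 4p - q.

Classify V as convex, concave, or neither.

neither

The term -2pq^2 is cubic, so the Hessian is not constant.
∂²V/∂q² = -4p + 8, which takes both signs as p varies (negative for sufficiently large p). A diagonal entry of the Hessian changing sign means the Hessian is neither positive- nor negative-semidefinite on all of R^2.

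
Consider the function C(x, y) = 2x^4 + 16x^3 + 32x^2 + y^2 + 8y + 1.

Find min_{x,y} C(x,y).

C(x,y) separates as P(x) + Q(y) + 1, so its minimum is min P + min Q + 1.
P'(x) = 8x(x + 2)(x + 4) vanishes at x ∈ {-4, -2, 0}; Q'(y) = 2y + 8 vanishes at y ∈ {-4}.
Local minima of P (where P''>0): P(-4)=0, P(0)=0. Local minima of Q: Q(-4)=-16.
So the global minimum of C is P(-4) + Q(-4) + 1 = 0 − 16 + 1 = -15, attained at (-4, -4).

-15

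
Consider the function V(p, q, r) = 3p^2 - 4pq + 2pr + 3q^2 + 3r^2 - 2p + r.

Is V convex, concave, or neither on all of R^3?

convex

V is quadratic, so its Hessian is the constant matrix H = [[6, -4, 2], [-4, 6, 0], [2, 0, 6]].
Leading principal minors: 6, 20, 96.
All positive ⇒ H ≻ 0 ⇒ convex.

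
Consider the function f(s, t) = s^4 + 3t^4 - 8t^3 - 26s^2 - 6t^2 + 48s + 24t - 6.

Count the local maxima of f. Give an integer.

f separates as a function of s plus a function of t, so ∇f=0 decouples.
∂f/∂s = 4(s - 3)(s - 1)(s + 4) = 0 at s ∈ {-4, 1, 3}; ∂f/∂t = 12(t - 2)(t - 1)(t + 1) = 0 at t ∈ {-1, 1, 2}.
The Hessian is diagonal: diag(f_ss, f_tt). Second derivatives: f_ss(-4)=140, f_ss(1)=-40, f_ss(3)=56; f_tt(-1)=72, f_tt(1)=-24, f_tt(2)=36.
Local maxima occur where both diagonal entries negative: (1, 1). Count: 1.

1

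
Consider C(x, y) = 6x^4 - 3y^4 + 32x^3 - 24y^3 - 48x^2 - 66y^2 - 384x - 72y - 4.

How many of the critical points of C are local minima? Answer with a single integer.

2

C separates as a function of x plus a function of y, so ∇C=0 decouples.
∂C/∂x = 24(x - 2)(x + 2)(x + 4) = 0 at x ∈ {-4, -2, 2}; ∂C/∂y = -12(y + 1)(y + 2)(y + 3) = 0 at y ∈ {-3, -2, -1}.
The Hessian is diagonal: diag(C_xx, C_yy). Second derivatives: C_xx(-4)=288, C_xx(-2)=-192, C_xx(2)=576; C_yy(-3)=-24, C_yy(-2)=12, C_yy(-1)=-24.
Local minima occur where both diagonal entries positive: (-4, -2), (2, -2). Count: 2.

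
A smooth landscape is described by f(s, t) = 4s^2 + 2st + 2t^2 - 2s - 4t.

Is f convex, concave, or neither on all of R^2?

f is quadratic, so its Hessian is the constant matrix H = [[8, 2], [2, 4]].
det(H) = 28, tr(H) = 12.
det(H) > 0 and tr(H) > 0, so H is positive definite everywhere: convex.

convex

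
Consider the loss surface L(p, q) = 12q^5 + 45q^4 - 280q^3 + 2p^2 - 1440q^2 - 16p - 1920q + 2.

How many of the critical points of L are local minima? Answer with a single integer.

L separates as a function of p plus a function of q, so ∇L=0 decouples.
∂L/∂p = 4(p - 4) = 0 at p ∈ {4}; ∂L/∂q = 60(q - 4)(q + 1)(q + 2)(q + 4) = 0 at q ∈ {-4, -2, -1, 4}.
The Hessian is diagonal: diag(L_pp, L_qq). Second derivatives: L_pp(4)=4; L_qq(-4)=-2880, L_qq(-2)=720, L_qq(-1)=-900, L_qq(4)=14400.
Local minima occur where both diagonal entries positive: (4, -2), (4, 4). Count: 2.

2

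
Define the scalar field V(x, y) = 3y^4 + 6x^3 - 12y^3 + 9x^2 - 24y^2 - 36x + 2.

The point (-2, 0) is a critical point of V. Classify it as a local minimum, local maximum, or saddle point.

local maximum

The mixed partial ∂²V/∂x∂y is 0, so the Hessian at any point is diag(V_xx, V_yy) = diag(18(2x + 1), 12(3y^2 - 6y - 4)).
At (-2, 0): H = diag(-54, -48).
Both eigenvalues are negative, so H is negative definite: a local maximum.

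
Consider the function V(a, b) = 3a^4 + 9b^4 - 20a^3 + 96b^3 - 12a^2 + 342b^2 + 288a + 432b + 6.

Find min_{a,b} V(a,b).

V(a,b) separates as P(a) + Q(b) + 6, so its minimum is min P + min Q + 6.
P'(a) = 12(a - 4)(a - 3)(a + 2) vanishes at a ∈ {-2, 3, 4}; Q'(b) = 36(b + 1)(b + 3)(b + 4) vanishes at b ∈ {-4, -3, -1}.
Local minima of P (where P''>0): P(-2)=-416, P(4)=448. Local minima of Q: Q(-4)=-96, Q(-1)=-177.
So the global minimum of V is P(-2) + Q(-1) + 6 = -416 − 177 + 6 = -587, attained at (-2, -1).

-587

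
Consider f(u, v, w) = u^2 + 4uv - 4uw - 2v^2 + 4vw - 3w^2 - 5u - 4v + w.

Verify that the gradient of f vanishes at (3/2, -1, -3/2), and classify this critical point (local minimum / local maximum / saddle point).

saddle point

∇f = (2u + 4v - 4w - 5, 4u - 4v + 4w - 4, -4u + 4v - 6w + 1); substituting (3/2, -1, -3/2) gives ∇f = (0, 0, 0), so (3/2, -1, -3/2) is indeed a critical point.
The Hessian is constant: H = [[2, 4, -4], [4, -4, 4], [-4, 4, -6]].
Leading principal minors: Δ₁ = 2, Δ₂ = -24, Δ₃ = 48.
The minors fit neither the all-positive nor the alternating-sign pattern, so H is indefinite: a saddle point.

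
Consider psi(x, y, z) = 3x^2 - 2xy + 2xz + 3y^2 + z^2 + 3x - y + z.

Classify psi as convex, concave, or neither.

convex

psi is quadratic, so its Hessian is the constant matrix H = [[6, -2, 2], [-2, 6, 0], [2, 0, 2]].
Leading principal minors: 6, 32, 40.
All positive ⇒ H ≻ 0 ⇒ convex.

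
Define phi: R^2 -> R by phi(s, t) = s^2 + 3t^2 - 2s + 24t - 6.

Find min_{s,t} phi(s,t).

phi(s,t) separates as P(s) + Q(t) − 6, so its minimum is min P + min Q − 6.
P'(s) = 2s - 2 vanishes at s ∈ {1}; Q'(t) = 6(t + 4) vanishes at t ∈ {-4}.
Local minima of P (where P''>0): P(1)=-1. Local minima of Q: Q(-4)=-48.
So the global minimum of phi is P(1) + Q(-4) − 6 = -1 − 48 − 6 = -55, attained at (1, -4).

-55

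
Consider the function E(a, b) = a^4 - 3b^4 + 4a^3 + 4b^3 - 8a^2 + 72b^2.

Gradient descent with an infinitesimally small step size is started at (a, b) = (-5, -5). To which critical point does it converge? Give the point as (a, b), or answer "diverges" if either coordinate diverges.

diverges

E is separable, so gradient descent decouples: a follows -∂E/∂a, b follows -∂E/∂b.
∂E/∂a = 4a(a - 1)(a + 4); at a=-5 this is -120, so a increases.
∂E/∂b = -12b(b - 4)(b + 3); at b=-5 this is 1080, so b decreases.
The b-coordinate has no critical point in that direction and runs off to infinity.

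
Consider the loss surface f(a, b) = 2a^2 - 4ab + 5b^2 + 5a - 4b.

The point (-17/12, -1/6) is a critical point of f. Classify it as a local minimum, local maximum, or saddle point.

The Hessian of f is constant: H = [[4, -4], [-4, 10]].
det(H) = 4·10 − (-4)² = 24.
det(H) > 0 and tr(H) = 14 > 0, so H is positive definite and the point is a local minimum.

local minimum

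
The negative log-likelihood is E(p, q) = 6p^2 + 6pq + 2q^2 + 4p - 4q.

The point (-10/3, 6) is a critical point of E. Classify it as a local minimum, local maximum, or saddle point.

The Hessian of E is constant: H = [[12, 6], [6, 4]].
det(H) = 12·4 − 6² = 12.
det(H) > 0 and tr(H) = 16 > 0, so H is positive definite and the point is a local minimum.

local minimum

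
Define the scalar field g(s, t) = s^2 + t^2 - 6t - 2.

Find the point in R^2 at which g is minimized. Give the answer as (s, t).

(0, 3)

g(s,t) separates as P(s) + Q(t) − 2, so its minimum is min P + min Q − 2.
P'(s) = 2s vanishes at s ∈ {0}; Q'(t) = 2(t - 3) vanishes at t ∈ {3}.
Local minima of P (where P''>0): P(0)=0. Local minima of Q: Q(3)=-9.
So the global minimum of g is P(0) + Q(3) − 2 = 0 − 9 − 2 = -11, attained at (0, 3).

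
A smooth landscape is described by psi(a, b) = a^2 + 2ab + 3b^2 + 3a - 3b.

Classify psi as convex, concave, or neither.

psi is quadratic, so its Hessian is the constant matrix H = [[2, 2], [2, 6]].
det(H) = 8, tr(H) = 8.
det(H) > 0 and tr(H) > 0, so H is positive definite everywhere: convex.

convex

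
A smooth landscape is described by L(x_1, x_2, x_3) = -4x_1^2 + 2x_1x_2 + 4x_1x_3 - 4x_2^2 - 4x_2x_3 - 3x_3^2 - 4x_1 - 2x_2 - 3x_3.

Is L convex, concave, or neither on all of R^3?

L is quadratic, so its Hessian is the constant matrix H = [[-8, 2, 4], [2, -8, -4], [4, -4, -6]].
Leading principal minors: -8, 60, -168.
Signs alternate −, +, − ⇒ H ≺ 0 ⇒ concave.

concave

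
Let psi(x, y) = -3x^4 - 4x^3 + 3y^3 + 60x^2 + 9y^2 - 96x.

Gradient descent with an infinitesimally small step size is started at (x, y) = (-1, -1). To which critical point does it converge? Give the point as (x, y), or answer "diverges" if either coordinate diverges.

(1, 0)

psi is separable, so gradient descent decouples: x follows -∂psi/∂x, y follows -∂psi/∂y.
∂psi/∂x = -12(x - 2)(x - 1)(x + 4); at x=-1 this is -216, so x increases.
∂psi/∂y = 9y(y + 2); at y=-1 this is -9, so y increases.
x converges to its nearest critical value 1 (a local min of the x-part); y converges to 0. The iterate converges to (1, 0).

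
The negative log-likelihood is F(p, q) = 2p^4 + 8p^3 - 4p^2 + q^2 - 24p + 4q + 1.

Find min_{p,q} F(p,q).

-21

F(p,q) separates as A(p) + B(q) + 1, so its minimum is min A + min B + 1.
A'(p) = 8(p - 1)(p + 1)(p + 3) vanishes at p ∈ {-3, -1, 1}; B'(q) = 2q + 4 vanishes at q ∈ {-2}.
Local minima of A (where A''>0): A(-3)=-18, A(1)=-18. Local minima of B: B(-2)=-4.
So the global minimum of F is A(-3) + B(-2) + 1 = -18 − 4 + 1 = -21, attained at (-3, -2).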